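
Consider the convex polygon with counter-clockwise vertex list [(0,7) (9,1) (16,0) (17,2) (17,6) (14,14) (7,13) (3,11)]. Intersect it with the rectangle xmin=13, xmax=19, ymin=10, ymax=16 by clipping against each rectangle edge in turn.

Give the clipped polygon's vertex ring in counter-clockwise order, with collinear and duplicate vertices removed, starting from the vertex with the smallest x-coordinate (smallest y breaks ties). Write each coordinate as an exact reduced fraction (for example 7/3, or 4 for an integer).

Clipped polygon: [(13,10) (31/2,10) (14,14) (13,97/7)]

1. After x ≥ 13: [(13,3/7) (16,0) (17,2) (17,6) (14,14) (13,97/7)]
2. After x ≤ 19: [(13,3/7) (16,0) (17,2) (17,6) (14,14) (13,97/7)]
3. After y ≥ 10: [(13,10) (31/2,10) (14,14) (13,97/7)]
4. After y ≤ 16: [(13,10) (31/2,10) (14,14) (13,97/7)]
5. Canonical ring: [(13,10) (31/2,10) (14,14) (13,97/7)]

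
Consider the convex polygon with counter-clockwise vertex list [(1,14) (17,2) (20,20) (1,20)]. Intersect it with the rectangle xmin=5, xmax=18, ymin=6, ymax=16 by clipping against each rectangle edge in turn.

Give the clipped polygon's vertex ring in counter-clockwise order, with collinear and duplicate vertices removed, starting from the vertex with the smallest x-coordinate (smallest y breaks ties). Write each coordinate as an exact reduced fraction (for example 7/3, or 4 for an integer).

1. After x ≥ 5: [(5,11) (17,2) (20,20) (5,20)]
2. After x ≤ 18: [(5,11) (17,2) (18,8) (18,20) (5,20)]
3. After y ≥ 6: [(5,11) (35/3,6) (53/3,6) (18,8) (18,20) (5,20)]
4. After y ≤ 16: [(5,16) (5,11) (35/3,6) (53/3,6) (18,8) (18,16)]
5. Canonical ring: [(5,11) (35/3,6) (53/3,6) (18,8) (18,16) (5,16)]

Clipped polygon: [(5,11) (35/3,6) (53/3,6) (18,8) (18,16) (5,16)]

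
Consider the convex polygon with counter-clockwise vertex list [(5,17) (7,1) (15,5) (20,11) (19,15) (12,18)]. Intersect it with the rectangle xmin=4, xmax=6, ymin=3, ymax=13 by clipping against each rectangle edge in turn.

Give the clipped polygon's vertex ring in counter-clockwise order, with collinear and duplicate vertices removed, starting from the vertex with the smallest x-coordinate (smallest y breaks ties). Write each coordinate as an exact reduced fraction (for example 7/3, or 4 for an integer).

Clipped polygon: [(11/2,13) (6,9) (6,13)]

1. After x ≥ 4: [(5,17) (7,1) (15,5) (20,11) (19,15) (12,18)]
2. After x ≤ 6: [(6,120/7) (5,17) (6,9)]
3. After y ≥ 3: [(6,120/7) (5,17) (6,9)]
4. After y ≤ 13: [(6,13) (11/2,13) (6,9)]
5. Canonical ring: [(11/2,13) (6,9) (6,13)]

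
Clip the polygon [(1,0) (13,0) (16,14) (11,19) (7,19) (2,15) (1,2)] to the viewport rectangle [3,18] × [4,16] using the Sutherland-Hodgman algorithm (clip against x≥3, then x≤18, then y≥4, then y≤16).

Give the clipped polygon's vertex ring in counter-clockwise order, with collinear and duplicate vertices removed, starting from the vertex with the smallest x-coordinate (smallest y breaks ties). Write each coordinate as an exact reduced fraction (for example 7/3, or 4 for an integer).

1. After x ≥ 3: [(3,0) (13,0) (16,14) (11,19) (7,19) (3,79/5)]
2. After x ≤ 18: [(3,0) (13,0) (16,14) (11,19) (7,19) (3,79/5)]
3. After y ≥ 4: [(3,4) (97/7,4) (16,14) (11,19) (7,19) (3,79/5)]
4. After y ≤ 16: [(3,4) (97/7,4) (16,14) (14,16) (13/4,16) (3,79/5)]
5. Canonical ring: [(3,4) (97/7,4) (16,14) (14,16) (13/4,16) (3,79/5)]

Clipped polygon: [(3,4) (97/7,4) (16,14) (14,16) (13/4,16) (3,79/5)]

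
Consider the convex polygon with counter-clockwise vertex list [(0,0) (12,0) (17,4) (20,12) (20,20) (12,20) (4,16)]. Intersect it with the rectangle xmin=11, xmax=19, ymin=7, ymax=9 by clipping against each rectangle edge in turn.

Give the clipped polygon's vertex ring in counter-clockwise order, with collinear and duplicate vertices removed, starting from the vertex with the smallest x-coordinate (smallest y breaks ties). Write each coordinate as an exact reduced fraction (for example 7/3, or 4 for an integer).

Clipped polygon: [(11,7) (145/8,7) (151/8,9) (11,9)]

1. After x ≥ 11: [(11,0) (12,0) (17,4) (20,12) (20,20) (12,20) (11,39/2)]
2. After x ≤ 19: [(11,0) (12,0) (17,4) (19,28/3) (19,20) (12,20) (11,39/2)]
3. After y ≥ 7: [(11,7) (145/8,7) (19,28/3) (19,20) (12,20) (11,39/2)]
4. After y ≤ 9: [(11,9) (11,7) (145/8,7) (151/8,9)]
5. Canonical ring: [(11,7) (145/8,7) (151/8,9) (11,9)]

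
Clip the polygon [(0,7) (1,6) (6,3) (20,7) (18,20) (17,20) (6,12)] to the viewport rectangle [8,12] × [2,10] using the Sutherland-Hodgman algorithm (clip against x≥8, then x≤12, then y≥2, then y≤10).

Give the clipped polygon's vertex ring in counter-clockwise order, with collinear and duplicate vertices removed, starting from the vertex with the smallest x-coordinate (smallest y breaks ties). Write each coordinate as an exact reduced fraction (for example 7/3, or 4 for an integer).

Clipped polygon: [(8,25/7) (12,33/7) (12,10) (8,10)]

1. After x ≥ 8: [(8,25/7) (20,7) (18,20) (17,20) (8,148/11)]
2. After x ≤ 12: [(8,25/7) (12,33/7) (12,180/11) (8,148/11)]
3. After y ≥ 2: [(8,25/7) (12,33/7) (12,180/11) (8,148/11)]
4. After y ≤ 10: [(8,10) (8,25/7) (12,33/7) (12,10)]
5. Canonical ring: [(8,25/7) (12,33/7) (12,10) (8,10)]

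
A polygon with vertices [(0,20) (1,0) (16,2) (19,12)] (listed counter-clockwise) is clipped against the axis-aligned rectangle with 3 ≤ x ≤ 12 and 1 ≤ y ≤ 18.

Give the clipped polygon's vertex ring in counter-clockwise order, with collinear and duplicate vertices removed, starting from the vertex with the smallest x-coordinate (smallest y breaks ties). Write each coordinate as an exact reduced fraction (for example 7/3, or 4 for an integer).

1. After x ≥ 3: [(3,356/19) (3,4/15) (16,2) (19,12)]
2. After x ≤ 12: [(12,284/19) (3,356/19) (3,4/15) (12,22/15)]
3. After y ≥ 1: [(12,284/19) (3,356/19) (3,1) (17/2,1) (12,22/15)]
4. After y ≤ 18: [(12,284/19) (19/4,18) (3,18) (3,1) (17/2,1) (12,22/15)]
5. Canonical ring: [(3,1) (17/2,1) (12,22/15) (12,284/19) (19/4,18) (3,18)]

Clipped polygon: [(3,1) (17/2,1) (12,22/15) (12,284/19) (19/4,18) (3,18)]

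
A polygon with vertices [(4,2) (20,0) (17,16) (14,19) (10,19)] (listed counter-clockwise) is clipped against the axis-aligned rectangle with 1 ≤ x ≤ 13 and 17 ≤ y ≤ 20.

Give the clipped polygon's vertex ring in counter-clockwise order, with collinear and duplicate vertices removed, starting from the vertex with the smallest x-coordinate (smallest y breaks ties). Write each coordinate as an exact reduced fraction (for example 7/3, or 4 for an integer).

Clipped polygon: [(158/17,17) (13,17) (13,19) (10,19)]

1. After x ≥ 1: [(4,2) (20,0) (17,16) (14,19) (10,19)]
2. After x ≤ 13: [(4,2) (13,7/8) (13,19) (10,19)]
3. After y ≥ 17: [(158/17,17) (13,17) (13,19) (10,19)]
4. After y ≤ 20: [(158/17,17) (13,17) (13,19) (10,19)]
5. Canonical ring: [(158/17,17) (13,17) (13,19) (10,19)]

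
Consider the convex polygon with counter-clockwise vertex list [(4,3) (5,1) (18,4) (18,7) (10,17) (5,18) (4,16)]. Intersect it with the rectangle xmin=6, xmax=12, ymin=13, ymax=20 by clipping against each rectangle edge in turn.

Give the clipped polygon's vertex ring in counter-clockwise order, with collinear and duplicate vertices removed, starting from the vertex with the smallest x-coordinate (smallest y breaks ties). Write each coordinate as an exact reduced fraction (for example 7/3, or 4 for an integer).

Clipped polygon: [(6,13) (12,13) (12,29/2) (10,17) (6,89/5)]

1. After x ≥ 6: [(6,16/13) (18,4) (18,7) (10,17) (6,89/5)]
2. After x ≤ 12: [(6,16/13) (12,34/13) (12,29/2) (10,17) (6,89/5)]
3. After y ≥ 13: [(6,13) (12,13) (12,29/2) (10,17) (6,89/5)]
4. After y ≤ 20: [(6,13) (12,13) (12,29/2) (10,17) (6,89/5)]
5. Canonical ring: [(6,13) (12,13) (12,29/2) (10,17) (6,89/5)]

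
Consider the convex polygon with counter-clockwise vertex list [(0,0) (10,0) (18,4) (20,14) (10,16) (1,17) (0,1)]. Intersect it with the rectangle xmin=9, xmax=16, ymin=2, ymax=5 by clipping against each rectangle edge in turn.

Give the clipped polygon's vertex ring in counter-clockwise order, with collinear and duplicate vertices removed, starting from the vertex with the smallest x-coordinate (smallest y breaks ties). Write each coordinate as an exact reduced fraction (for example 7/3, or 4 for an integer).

1. After x ≥ 9: [(9,0) (10,0) (18,4) (20,14) (10,16) (9,145/9)]
2. After x ≤ 16: [(9,0) (10,0) (16,3) (16,74/5) (10,16) (9,145/9)]
3. After y ≥ 2: [(9,2) (14,2) (16,3) (16,74/5) (10,16) (9,145/9)]
4. After y ≤ 5: [(9,5) (9,2) (14,2) (16,3) (16,5)]
5. Canonical ring: [(9,2) (14,2) (16,3) (16,5) (9,5)]

Clipped polygon: [(9,2) (14,2) (16,3) (16,5) (9,5)]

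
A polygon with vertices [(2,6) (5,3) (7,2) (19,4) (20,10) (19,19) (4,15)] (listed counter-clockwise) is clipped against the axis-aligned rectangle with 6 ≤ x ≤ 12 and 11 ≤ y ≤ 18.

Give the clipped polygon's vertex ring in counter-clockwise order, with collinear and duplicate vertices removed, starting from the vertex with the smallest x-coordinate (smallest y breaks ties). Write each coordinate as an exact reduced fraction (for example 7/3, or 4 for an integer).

1. After x ≥ 6: [(6,5/2) (7,2) (19,4) (20,10) (19,19) (6,233/15)]
2. After x ≤ 12: [(6,5/2) (7,2) (12,17/6) (12,257/15) (6,233/15)]
3. After y ≥ 11: [(6,11) (12,11) (12,257/15) (6,233/15)]
4. After y ≤ 18: [(6,11) (12,11) (12,257/15) (6,233/15)]
5. Canonical ring: [(6,11) (12,11) (12,257/15) (6,233/15)]

Clipped polygon: [(6,11) (12,11) (12,257/15) (6,233/15)]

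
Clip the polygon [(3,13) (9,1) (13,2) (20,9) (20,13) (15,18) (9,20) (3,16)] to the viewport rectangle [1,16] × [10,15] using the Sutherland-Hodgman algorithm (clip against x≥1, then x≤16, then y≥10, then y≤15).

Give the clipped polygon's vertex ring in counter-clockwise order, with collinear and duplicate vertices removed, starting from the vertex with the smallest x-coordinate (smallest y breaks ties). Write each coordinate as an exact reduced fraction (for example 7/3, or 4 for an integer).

1. After x ≥ 1: [(3,13) (9,1) (13,2) (20,9) (20,13) (15,18) (9,20) (3,16)]
2. After x ≤ 16: [(3,13) (9,1) (13,2) (16,5) (16,17) (15,18) (9,20) (3,16)]
3. After y ≥ 10: [(3,13) (9/2,10) (16,10) (16,17) (15,18) (9,20) (3,16)]
4. After y ≤ 15: [(3,15) (3,13) (9/2,10) (16,10) (16,15)]
5. Canonical ring: [(3,13) (9/2,10) (16,10) (16,15) (3,15)]

Clipped polygon: [(3,13) (9/2,10) (16,10) (16,15) (3,15)]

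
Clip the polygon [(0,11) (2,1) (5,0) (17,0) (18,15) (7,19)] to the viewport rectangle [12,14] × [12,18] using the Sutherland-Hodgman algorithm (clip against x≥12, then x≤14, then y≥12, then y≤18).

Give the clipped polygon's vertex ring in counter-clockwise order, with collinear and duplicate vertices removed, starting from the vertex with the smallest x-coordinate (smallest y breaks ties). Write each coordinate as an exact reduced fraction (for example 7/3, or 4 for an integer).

Clipped polygon: [(12,12) (14,12) (14,181/11) (12,189/11)]

1. After x ≥ 12: [(12,0) (17,0) (18,15) (12,189/11)]
2. After x ≤ 14: [(12,0) (14,0) (14,181/11) (12,189/11)]
3. After y ≥ 12: [(12,12) (14,12) (14,181/11) (12,189/11)]
4. After y ≤ 18: [(12,12) (14,12) (14,181/11) (12,189/11)]
5. Canonical ring: [(12,12) (14,12) (14,181/11) (12,189/11)]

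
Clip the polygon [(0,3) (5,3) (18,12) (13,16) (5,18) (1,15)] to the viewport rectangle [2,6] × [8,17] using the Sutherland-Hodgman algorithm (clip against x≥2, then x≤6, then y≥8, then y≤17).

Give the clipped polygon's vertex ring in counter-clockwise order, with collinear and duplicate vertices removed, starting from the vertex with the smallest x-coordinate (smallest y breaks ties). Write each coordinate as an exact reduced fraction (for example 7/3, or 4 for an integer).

Clipped polygon: [(2,8) (6,8) (6,17) (11/3,17) (2,63/4)]

1. After x ≥ 2: [(2,3) (5,3) (18,12) (13,16) (5,18) (2,63/4)]
2. After x ≤ 6: [(2,3) (5,3) (6,48/13) (6,71/4) (5,18) (2,63/4)]
3. After y ≥ 8: [(2,8) (6,8) (6,71/4) (5,18) (2,63/4)]
4. After y ≤ 17: [(2,8) (6,8) (6,17) (11/3,17) (2,63/4)]
5. Canonical ring: [(2,8) (6,8) (6,17) (11/3,17) (2,63/4)]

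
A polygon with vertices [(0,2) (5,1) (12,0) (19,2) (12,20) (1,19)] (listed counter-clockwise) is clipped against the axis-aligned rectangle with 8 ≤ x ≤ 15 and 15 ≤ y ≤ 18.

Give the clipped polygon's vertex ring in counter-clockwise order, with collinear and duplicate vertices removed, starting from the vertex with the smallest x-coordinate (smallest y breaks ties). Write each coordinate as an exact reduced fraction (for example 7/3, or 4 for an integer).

1. After x ≥ 8: [(8,4/7) (12,0) (19,2) (12,20) (8,216/11)]
2. After x ≤ 15: [(8,4/7) (12,0) (15,6/7) (15,86/7) (12,20) (8,216/11)]
3. After y ≥ 15: [(8,15) (251/18,15) (12,20) (8,216/11)]
4. After y ≤ 18: [(8,18) (8,15) (251/18,15) (115/9,18)]
5. Canonical ring: [(8,15) (251/18,15) (115/9,18) (8,18)]

Clipped polygon: [(8,15) (251/18,15) (115/9,18) (8,18)]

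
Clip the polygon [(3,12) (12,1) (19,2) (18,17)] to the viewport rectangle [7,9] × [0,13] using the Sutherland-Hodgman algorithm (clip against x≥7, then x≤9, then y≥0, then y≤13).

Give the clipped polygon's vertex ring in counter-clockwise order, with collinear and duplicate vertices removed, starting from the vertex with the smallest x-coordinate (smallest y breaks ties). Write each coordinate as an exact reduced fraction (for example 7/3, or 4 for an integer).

1. After x ≥ 7: [(7,40/3) (7,64/9) (12,1) (19,2) (18,17)]
2. After x ≤ 9: [(9,14) (7,40/3) (7,64/9) (9,14/3)]
3. After y ≥ 0: [(9,14) (7,40/3) (7,64/9) (9,14/3)]
4. After y ≤ 13: [(9,13) (7,13) (7,64/9) (9,14/3)]
5. Canonical ring: [(7,64/9) (9,14/3) (9,13) (7,13)]

Clipped polygon: [(7,64/9) (9,14/3) (9,13) (7,13)]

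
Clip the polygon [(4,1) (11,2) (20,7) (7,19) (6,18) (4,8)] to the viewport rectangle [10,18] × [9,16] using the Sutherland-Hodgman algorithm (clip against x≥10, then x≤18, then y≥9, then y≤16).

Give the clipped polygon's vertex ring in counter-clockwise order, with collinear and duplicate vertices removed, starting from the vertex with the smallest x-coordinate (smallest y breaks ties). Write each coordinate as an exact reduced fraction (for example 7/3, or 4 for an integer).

Clipped polygon: [(10,9) (107/6,9) (41/4,16) (10,16)]

1. After x ≥ 10: [(10,13/7) (11,2) (20,7) (10,211/13)]
2. After x ≤ 18: [(10,13/7) (11,2) (18,53/9) (18,115/13) (10,211/13)]
3. After y ≥ 9: [(10,9) (107/6,9) (10,211/13)]
4. After y ≤ 16: [(10,16) (10,9) (107/6,9) (41/4,16)]
5. Canonical ring: [(10,9) (107/6,9) (41/4,16) (10,16)]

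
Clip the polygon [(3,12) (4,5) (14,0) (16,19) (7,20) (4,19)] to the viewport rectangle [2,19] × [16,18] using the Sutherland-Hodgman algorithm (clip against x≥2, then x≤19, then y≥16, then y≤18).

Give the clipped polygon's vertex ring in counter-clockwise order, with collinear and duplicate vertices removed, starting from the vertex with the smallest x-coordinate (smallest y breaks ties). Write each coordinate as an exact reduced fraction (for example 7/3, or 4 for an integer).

Clipped polygon: [(25/7,16) (298/19,16) (302/19,18) (27/7,18)]

1. After x ≥ 2: [(3,12) (4,5) (14,0) (16,19) (7,20) (4,19)]
2. After x ≤ 19: [(3,12) (4,5) (14,0) (16,19) (7,20) (4,19)]
3. After y ≥ 16: [(25/7,16) (298/19,16) (16,19) (7,20) (4,19)]
4. After y ≤ 18: [(27/7,18) (25/7,16) (298/19,16) (302/19,18)]
5. Canonical ring: [(25/7,16) (298/19,16) (302/19,18) (27/7,18)]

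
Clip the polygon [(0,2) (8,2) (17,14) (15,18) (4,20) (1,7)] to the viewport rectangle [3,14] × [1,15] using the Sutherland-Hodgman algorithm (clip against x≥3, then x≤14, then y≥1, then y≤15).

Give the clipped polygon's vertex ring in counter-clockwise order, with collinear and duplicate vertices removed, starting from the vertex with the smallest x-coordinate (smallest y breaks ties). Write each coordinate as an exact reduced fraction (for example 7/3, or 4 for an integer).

1. After x ≥ 3: [(3,2) (8,2) (17,14) (15,18) (4,20) (3,47/3)]
2. After x ≤ 14: [(3,2) (8,2) (14,10) (14,200/11) (4,20) (3,47/3)]
3. After y ≥ 1: [(3,2) (8,2) (14,10) (14,200/11) (4,20) (3,47/3)]
4. After y ≤ 15: [(3,15) (3,2) (8,2) (14,10) (14,15)]
5. Canonical ring: [(3,2) (8,2) (14,10) (14,15) (3,15)]

Clipped polygon: [(3,2) (8,2) (14,10) (14,15) (3,15)]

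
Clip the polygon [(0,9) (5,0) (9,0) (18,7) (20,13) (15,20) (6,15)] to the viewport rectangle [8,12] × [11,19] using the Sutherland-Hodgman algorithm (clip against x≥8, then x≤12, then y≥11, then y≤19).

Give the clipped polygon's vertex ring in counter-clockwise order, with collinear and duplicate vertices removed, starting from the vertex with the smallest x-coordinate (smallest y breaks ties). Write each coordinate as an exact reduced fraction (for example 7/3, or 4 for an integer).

Clipped polygon: [(8,11) (12,11) (12,55/3) (8,145/9)]

1. After x ≥ 8: [(8,0) (9,0) (18,7) (20,13) (15,20) (8,145/9)]
2. After x ≤ 12: [(8,0) (9,0) (12,7/3) (12,55/3) (8,145/9)]
3. After y ≥ 11: [(8,11) (12,11) (12,55/3) (8,145/9)]
4. After y ≤ 19: [(8,11) (12,11) (12,55/3) (8,145/9)]
5. Canonical ring: [(8,11) (12,11) (12,55/3) (8,145/9)]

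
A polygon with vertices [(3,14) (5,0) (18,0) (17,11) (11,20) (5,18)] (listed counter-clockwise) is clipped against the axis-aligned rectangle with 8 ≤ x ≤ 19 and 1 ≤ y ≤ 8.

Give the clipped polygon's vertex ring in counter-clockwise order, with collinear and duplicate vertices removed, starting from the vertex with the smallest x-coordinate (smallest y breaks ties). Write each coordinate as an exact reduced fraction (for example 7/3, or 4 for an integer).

1. After x ≥ 8: [(8,0) (18,0) (17,11) (11,20) (8,19)]
2. After x ≤ 19: [(8,0) (18,0) (17,11) (11,20) (8,19)]
3. After y ≥ 1: [(8,1) (197/11,1) (17,11) (11,20) (8,19)]
4. After y ≤ 8: [(8,8) (8,1) (197/11,1) (190/11,8)]
5. Canonical ring: [(8,1) (197/11,1) (190/11,8) (8,8)]

Clipped polygon: [(8,1) (197/11,1) (190/11,8) (8,8)]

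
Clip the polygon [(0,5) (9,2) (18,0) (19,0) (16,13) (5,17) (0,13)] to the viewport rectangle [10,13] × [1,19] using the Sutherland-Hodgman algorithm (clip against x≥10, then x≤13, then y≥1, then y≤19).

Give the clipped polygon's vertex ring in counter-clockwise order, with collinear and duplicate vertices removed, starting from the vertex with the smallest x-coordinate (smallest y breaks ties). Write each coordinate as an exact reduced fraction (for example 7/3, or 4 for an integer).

1. After x ≥ 10: [(10,16/9) (18,0) (19,0) (16,13) (10,167/11)]
2. After x ≤ 13: [(10,16/9) (13,10/9) (13,155/11) (10,167/11)]
3. After y ≥ 1: [(10,16/9) (13,10/9) (13,155/11) (10,167/11)]
4. After y ≤ 19: [(10,16/9) (13,10/9) (13,155/11) (10,167/11)]
5. Canonical ring: [(10,16/9) (13,10/9) (13,155/11) (10,167/11)]

Clipped polygon: [(10,16/9) (13,10/9) (13,155/11) (10,167/11)]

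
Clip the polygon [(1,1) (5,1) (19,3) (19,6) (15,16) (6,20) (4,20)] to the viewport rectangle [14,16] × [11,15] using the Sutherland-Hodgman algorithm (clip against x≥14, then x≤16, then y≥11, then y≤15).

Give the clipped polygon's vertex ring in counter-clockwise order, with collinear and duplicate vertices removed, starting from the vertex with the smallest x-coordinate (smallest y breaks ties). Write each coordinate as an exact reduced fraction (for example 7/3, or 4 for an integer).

1. After x ≥ 14: [(14,16/7) (19,3) (19,6) (15,16) (14,148/9)]
2. After x ≤ 16: [(14,16/7) (16,18/7) (16,27/2) (15,16) (14,148/9)]
3. After y ≥ 11: [(14,11) (16,11) (16,27/2) (15,16) (14,148/9)]
4. After y ≤ 15: [(14,15) (14,11) (16,11) (16,27/2) (77/5,15)]
5. Canonical ring: [(14,11) (16,11) (16,27/2) (77/5,15) (14,15)]

Clipped polygon: [(14,11) (16,11) (16,27/2) (77/5,15) (14,15)]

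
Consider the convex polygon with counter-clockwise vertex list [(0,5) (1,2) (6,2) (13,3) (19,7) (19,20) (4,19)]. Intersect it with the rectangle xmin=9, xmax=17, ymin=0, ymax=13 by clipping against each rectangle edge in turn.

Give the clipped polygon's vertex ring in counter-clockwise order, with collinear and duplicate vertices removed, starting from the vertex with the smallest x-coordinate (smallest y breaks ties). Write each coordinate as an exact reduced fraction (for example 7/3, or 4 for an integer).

Clipped polygon: [(9,17/7) (13,3) (17,17/3) (17,13) (9,13)]

1. After x ≥ 9: [(9,17/7) (13,3) (19,7) (19,20) (9,58/3)]
2. After x ≤ 17: [(9,17/7) (13,3) (17,17/3) (17,298/15) (9,58/3)]
3. After y ≥ 0: [(9,17/7) (13,3) (17,17/3) (17,298/15) (9,58/3)]
4. After y ≤ 13: [(9,13) (9,17/7) (13,3) (17,17/3) (17,13)]
5. Canonical ring: [(9,17/7) (13,3) (17,17/3) (17,13) (9,13)]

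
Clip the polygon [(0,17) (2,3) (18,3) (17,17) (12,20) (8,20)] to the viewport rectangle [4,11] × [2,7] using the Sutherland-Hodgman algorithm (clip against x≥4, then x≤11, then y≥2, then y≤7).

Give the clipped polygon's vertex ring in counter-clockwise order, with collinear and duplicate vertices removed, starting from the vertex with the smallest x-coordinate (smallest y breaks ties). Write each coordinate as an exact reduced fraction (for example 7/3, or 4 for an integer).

1. After x ≥ 4: [(4,37/2) (4,3) (18,3) (17,17) (12,20) (8,20)]
2. After x ≤ 11: [(4,37/2) (4,3) (11,3) (11,20) (8,20)]
3. After y ≥ 2: [(4,37/2) (4,3) (11,3) (11,20) (8,20)]
4. After y ≤ 7: [(4,7) (4,3) (11,3) (11,7)]
5. Canonical ring: [(4,3) (11,3) (11,7) (4,7)]

Clipped polygon: [(4,3) (11,3) (11,7) (4,7)]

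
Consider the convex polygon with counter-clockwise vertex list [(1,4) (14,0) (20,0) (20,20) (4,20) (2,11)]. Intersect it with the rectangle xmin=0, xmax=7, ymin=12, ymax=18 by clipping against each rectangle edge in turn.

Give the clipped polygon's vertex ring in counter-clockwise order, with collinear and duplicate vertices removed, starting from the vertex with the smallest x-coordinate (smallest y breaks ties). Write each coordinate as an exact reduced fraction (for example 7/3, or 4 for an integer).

Clipped polygon: [(20/9,12) (7,12) (7,18) (32/9,18)]

1. After x ≥ 0: [(1,4) (14,0) (20,0) (20,20) (4,20) (2,11)]
2. After x ≤ 7: [(1,4) (7,28/13) (7,20) (4,20) (2,11)]
3. After y ≥ 12: [(7,12) (7,20) (4,20) (20/9,12)]
4. After y ≤ 18: [(7,12) (7,18) (32/9,18) (20/9,12)]
5. Canonical ring: [(20/9,12) (7,12) (7,18) (32/9,18)]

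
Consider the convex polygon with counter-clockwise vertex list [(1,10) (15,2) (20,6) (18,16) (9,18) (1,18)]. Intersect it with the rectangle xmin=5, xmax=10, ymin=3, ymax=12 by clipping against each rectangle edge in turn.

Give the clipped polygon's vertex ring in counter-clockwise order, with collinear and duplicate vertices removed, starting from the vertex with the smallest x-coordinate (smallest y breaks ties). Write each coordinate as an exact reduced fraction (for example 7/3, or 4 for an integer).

1. After x ≥ 5: [(5,54/7) (15,2) (20,6) (18,16) (9,18) (5,18)]
2. After x ≤ 10: [(5,54/7) (10,34/7) (10,160/9) (9,18) (5,18)]
3. After y ≥ 3: [(5,54/7) (10,34/7) (10,160/9) (9,18) (5,18)]
4. After y ≤ 12: [(5,12) (5,54/7) (10,34/7) (10,12)]
5. Canonical ring: [(5,54/7) (10,34/7) (10,12) (5,12)]

Clipped polygon: [(5,54/7) (10,34/7) (10,12) (5,12)]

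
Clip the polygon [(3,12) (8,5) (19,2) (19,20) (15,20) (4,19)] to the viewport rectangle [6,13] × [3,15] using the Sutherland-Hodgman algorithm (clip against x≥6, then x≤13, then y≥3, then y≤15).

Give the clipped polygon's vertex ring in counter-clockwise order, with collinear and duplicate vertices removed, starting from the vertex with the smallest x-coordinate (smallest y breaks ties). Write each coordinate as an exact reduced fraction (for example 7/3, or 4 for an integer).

1. After x ≥ 6: [(6,39/5) (8,5) (19,2) (19,20) (15,20) (6,211/11)]
2. After x ≤ 13: [(6,39/5) (8,5) (13,40/11) (13,218/11) (6,211/11)]
3. After y ≥ 3: [(6,39/5) (8,5) (13,40/11) (13,218/11) (6,211/11)]
4. After y ≤ 15: [(6,15) (6,39/5) (8,5) (13,40/11) (13,15)]
5. Canonical ring: [(6,39/5) (8,5) (13,40/11) (13,15) (6,15)]

Clipped polygon: [(6,39/5) (8,5) (13,40/11) (13,15) (6,15)]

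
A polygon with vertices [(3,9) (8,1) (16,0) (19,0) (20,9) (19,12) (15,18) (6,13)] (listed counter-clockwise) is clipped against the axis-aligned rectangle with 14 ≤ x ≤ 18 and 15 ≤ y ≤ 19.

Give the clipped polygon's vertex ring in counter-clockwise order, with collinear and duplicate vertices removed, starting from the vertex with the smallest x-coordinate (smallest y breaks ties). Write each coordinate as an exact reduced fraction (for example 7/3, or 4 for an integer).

1. After x ≥ 14: [(14,1/4) (16,0) (19,0) (20,9) (19,12) (15,18) (14,157/9)]
2. After x ≤ 18: [(14,1/4) (16,0) (18,0) (18,27/2) (15,18) (14,157/9)]
3. After y ≥ 15: [(14,15) (17,15) (15,18) (14,157/9)]
4. After y ≤ 19: [(14,15) (17,15) (15,18) (14,157/9)]
5. Canonical ring: [(14,15) (17,15) (15,18) (14,157/9)]

Clipped polygon: [(14,15) (17,15) (15,18) (14,157/9)]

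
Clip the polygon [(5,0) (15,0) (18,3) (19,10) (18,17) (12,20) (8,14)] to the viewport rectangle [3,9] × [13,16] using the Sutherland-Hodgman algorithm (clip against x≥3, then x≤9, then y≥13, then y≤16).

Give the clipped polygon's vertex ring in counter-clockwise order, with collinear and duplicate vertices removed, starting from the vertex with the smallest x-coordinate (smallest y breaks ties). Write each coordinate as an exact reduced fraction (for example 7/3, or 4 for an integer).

Clipped polygon: [(109/14,13) (9,13) (9,31/2) (8,14)]

1. After x ≥ 3: [(5,0) (15,0) (18,3) (19,10) (18,17) (12,20) (8,14)]
2. After x ≤ 9: [(5,0) (9,0) (9,31/2) (8,14)]
3. After y ≥ 13: [(109/14,13) (9,13) (9,31/2) (8,14)]
4. After y ≤ 16: [(109/14,13) (9,13) (9,31/2) (8,14)]
5. Canonical ring: [(109/14,13) (9,13) (9,31/2) (8,14)]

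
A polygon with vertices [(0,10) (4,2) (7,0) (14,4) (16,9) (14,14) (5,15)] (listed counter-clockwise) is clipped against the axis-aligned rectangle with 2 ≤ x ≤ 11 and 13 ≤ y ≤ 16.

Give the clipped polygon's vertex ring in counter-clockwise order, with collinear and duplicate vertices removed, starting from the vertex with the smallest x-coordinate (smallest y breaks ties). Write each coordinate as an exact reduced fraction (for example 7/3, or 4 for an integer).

1. After x ≥ 2: [(2,12) (2,6) (4,2) (7,0) (14,4) (16,9) (14,14) (5,15)]
2. After x ≤ 11: [(2,12) (2,6) (4,2) (7,0) (11,16/7) (11,43/3) (5,15)]
3. After y ≥ 13: [(3,13) (11,13) (11,43/3) (5,15)]
4. After y ≤ 16: [(3,13) (11,13) (11,43/3) (5,15)]
5. Canonical ring: [(3,13) (11,13) (11,43/3) (5,15)]

Clipped polygon: [(3,13) (11,13) (11,43/3) (5,15)]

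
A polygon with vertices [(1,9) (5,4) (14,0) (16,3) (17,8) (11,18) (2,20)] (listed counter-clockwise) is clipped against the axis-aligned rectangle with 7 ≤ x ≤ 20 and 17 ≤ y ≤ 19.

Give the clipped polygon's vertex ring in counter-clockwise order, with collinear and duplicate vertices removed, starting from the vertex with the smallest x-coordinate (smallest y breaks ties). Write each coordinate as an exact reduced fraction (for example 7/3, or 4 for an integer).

Clipped polygon: [(7,17) (58/5,17) (11,18) (7,170/9)]

1. After x ≥ 7: [(7,28/9) (14,0) (16,3) (17,8) (11,18) (7,170/9)]
2. After x ≤ 20: [(7,28/9) (14,0) (16,3) (17,8) (11,18) (7,170/9)]
3. After y ≥ 17: [(7,17) (58/5,17) (11,18) (7,170/9)]
4. After y ≤ 19: [(7,17) (58/5,17) (11,18) (7,170/9)]
5. Canonical ring: [(7,17) (58/5,17) (11,18) (7,170/9)]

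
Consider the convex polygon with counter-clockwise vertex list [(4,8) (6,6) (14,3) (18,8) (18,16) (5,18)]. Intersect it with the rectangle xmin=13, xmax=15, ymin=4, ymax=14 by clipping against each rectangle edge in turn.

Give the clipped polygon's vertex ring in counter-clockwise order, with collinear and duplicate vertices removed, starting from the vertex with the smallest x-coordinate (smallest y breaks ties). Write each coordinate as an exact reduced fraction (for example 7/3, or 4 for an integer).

Clipped polygon: [(13,4) (74/5,4) (15,17/4) (15,14) (13,14)]

1. After x ≥ 13: [(13,27/8) (14,3) (18,8) (18,16) (13,218/13)]
2. After x ≤ 15: [(13,27/8) (14,3) (15,17/4) (15,214/13) (13,218/13)]
3. After y ≥ 4: [(13,4) (74/5,4) (15,17/4) (15,214/13) (13,218/13)]
4. After y ≤ 14: [(13,14) (13,4) (74/5,4) (15,17/4) (15,14)]
5. Canonical ring: [(13,4) (74/5,4) (15,17/4) (15,14) (13,14)]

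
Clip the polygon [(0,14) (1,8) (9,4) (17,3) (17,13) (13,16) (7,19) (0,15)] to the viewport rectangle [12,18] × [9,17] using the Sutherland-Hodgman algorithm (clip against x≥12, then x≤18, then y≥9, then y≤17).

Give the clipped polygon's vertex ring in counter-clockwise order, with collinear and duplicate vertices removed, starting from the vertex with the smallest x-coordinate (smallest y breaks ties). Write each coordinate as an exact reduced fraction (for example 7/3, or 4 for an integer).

1. After x ≥ 12: [(12,29/8) (17,3) (17,13) (13,16) (12,33/2)]
2. After x ≤ 18: [(12,29/8) (17,3) (17,13) (13,16) (12,33/2)]
3. After y ≥ 9: [(12,9) (17,9) (17,13) (13,16) (12,33/2)]
4. After y ≤ 17: [(12,9) (17,9) (17,13) (13,16) (12,33/2)]
5. Canonical ring: [(12,9) (17,9) (17,13) (13,16) (12,33/2)]

Clipped polygon: [(12,9) (17,9) (17,13) (13,16) (12,33/2)]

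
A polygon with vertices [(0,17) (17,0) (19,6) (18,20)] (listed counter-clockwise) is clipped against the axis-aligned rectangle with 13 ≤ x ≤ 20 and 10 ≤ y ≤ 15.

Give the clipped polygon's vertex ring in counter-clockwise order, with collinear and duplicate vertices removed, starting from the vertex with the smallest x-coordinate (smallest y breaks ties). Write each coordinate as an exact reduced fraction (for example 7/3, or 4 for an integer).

1. After x ≥ 13: [(13,115/6) (13,4) (17,0) (19,6) (18,20)]
2. After x ≤ 20: [(13,115/6) (13,4) (17,0) (19,6) (18,20)]
3. After y ≥ 10: [(13,115/6) (13,10) (131/7,10) (18,20)]
4. After y ≤ 15: [(13,15) (13,10) (131/7,10) (257/14,15)]
5. Canonical ring: [(13,10) (131/7,10) (257/14,15) (13,15)]

Clipped polygon: [(13,10) (131/7,10) (257/14,15) (13,15)]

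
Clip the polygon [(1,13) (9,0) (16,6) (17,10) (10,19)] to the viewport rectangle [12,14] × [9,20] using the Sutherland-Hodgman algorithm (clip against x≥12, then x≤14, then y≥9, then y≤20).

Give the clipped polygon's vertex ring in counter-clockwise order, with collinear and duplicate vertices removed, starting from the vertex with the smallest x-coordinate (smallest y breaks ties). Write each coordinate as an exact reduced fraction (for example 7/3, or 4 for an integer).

Clipped polygon: [(12,9) (14,9) (14,97/7) (12,115/7)]

1. After x ≥ 12: [(12,18/7) (16,6) (17,10) (12,115/7)]
2. After x ≤ 14: [(12,18/7) (14,30/7) (14,97/7) (12,115/7)]
3. After y ≥ 9: [(12,9) (14,9) (14,97/7) (12,115/7)]
4. After y ≤ 20: [(12,9) (14,9) (14,97/7) (12,115/7)]
5. Canonical ring: [(12,9) (14,9) (14,97/7) (12,115/7)]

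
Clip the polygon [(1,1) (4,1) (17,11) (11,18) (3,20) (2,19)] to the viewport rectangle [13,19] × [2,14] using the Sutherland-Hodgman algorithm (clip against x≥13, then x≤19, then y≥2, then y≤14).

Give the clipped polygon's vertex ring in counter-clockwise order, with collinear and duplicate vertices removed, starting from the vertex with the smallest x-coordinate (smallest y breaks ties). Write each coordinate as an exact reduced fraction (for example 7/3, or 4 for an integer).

1. After x ≥ 13: [(13,103/13) (17,11) (13,47/3)]
2. After x ≤ 19: [(13,103/13) (17,11) (13,47/3)]
3. After y ≥ 2: [(13,103/13) (17,11) (13,47/3)]
4. After y ≤ 14: [(13,14) (13,103/13) (17,11) (101/7,14)]
5. Canonical ring: [(13,103/13) (17,11) (101/7,14) (13,14)]

Clipped polygon: [(13,103/13) (17,11) (101/7,14) (13,14)]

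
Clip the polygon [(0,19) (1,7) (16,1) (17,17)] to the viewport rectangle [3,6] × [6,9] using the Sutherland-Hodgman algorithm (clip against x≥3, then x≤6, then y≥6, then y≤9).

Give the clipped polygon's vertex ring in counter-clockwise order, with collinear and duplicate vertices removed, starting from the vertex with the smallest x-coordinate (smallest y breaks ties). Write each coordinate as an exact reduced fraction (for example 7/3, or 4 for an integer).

Clipped polygon: [(3,31/5) (7/2,6) (6,6) (6,9) (3,9)]

1. After x ≥ 3: [(3,317/17) (3,31/5) (16,1) (17,17)]
2. After x ≤ 6: [(6,311/17) (3,317/17) (3,31/5) (6,5)]
3. After y ≥ 6: [(6,6) (6,311/17) (3,317/17) (3,31/5) (7/2,6)]
4. After y ≤ 9: [(6,6) (6,9) (3,9) (3,31/5) (7/2,6)]
5. Canonical ring: [(3,31/5) (7/2,6) (6,6) (6,9) (3,9)]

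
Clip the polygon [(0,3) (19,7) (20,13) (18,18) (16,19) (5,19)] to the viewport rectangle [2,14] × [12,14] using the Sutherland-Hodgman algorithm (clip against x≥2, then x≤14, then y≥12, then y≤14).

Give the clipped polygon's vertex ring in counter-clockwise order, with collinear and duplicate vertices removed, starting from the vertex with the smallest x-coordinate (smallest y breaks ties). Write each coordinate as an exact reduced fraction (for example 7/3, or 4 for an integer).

Clipped polygon: [(45/16,12) (14,12) (14,14) (55/16,14)]

1. After x ≥ 2: [(2,47/5) (2,65/19) (19,7) (20,13) (18,18) (16,19) (5,19)]
2. After x ≤ 14: [(2,47/5) (2,65/19) (14,113/19) (14,19) (5,19)]
3. After y ≥ 12: [(45/16,12) (14,12) (14,19) (5,19)]
4. After y ≤ 14: [(55/16,14) (45/16,12) (14,12) (14,14)]
5. Canonical ring: [(45/16,12) (14,12) (14,14) (55/16,14)]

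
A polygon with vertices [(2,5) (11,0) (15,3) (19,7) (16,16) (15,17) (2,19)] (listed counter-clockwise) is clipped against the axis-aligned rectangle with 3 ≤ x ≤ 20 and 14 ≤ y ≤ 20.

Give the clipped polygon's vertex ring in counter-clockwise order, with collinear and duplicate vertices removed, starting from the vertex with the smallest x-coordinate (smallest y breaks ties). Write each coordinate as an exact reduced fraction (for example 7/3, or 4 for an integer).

1. After x ≥ 3: [(3,40/9) (11,0) (15,3) (19,7) (16,16) (15,17) (3,245/13)]
2. After x ≤ 20: [(3,40/9) (11,0) (15,3) (19,7) (16,16) (15,17) (3,245/13)]
3. After y ≥ 14: [(3,14) (50/3,14) (16,16) (15,17) (3,245/13)]
4. After y ≤ 20: [(3,14) (50/3,14) (16,16) (15,17) (3,245/13)]
5. Canonical ring: [(3,14) (50/3,14) (16,16) (15,17) (3,245/13)]

Clipped polygon: [(3,14) (50/3,14) (16,16) (15,17) (3,245/13)]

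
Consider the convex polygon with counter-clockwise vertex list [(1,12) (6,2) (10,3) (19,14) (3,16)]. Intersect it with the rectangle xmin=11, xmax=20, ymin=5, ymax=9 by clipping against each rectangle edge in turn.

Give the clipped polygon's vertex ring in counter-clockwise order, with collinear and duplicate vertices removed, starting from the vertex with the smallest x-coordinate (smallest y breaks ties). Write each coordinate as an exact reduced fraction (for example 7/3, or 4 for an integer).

Clipped polygon: [(11,5) (128/11,5) (164/11,9) (11,9)]

1. After x ≥ 11: [(11,38/9) (19,14) (11,15)]
2. After x ≤ 20: [(11,38/9) (19,14) (11,15)]
3. After y ≥ 5: [(11,5) (128/11,5) (19,14) (11,15)]
4. After y ≤ 9: [(11,9) (11,5) (128/11,5) (164/11,9)]
5. Canonical ring: [(11,5) (128/11,5) (164/11,9) (11,9)]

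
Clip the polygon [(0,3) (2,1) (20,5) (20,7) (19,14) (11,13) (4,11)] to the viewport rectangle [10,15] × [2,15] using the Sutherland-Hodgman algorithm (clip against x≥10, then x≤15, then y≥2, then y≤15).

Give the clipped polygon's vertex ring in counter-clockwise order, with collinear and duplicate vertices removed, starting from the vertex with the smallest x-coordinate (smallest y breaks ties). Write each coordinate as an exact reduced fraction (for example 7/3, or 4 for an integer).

Clipped polygon: [(10,25/9) (15,35/9) (15,27/2) (11,13) (10,89/7)]

1. After x ≥ 10: [(10,25/9) (20,5) (20,7) (19,14) (11,13) (10,89/7)]
2. After x ≤ 15: [(10,25/9) (15,35/9) (15,27/2) (11,13) (10,89/7)]
3. After y ≥ 2: [(10,25/9) (15,35/9) (15,27/2) (11,13) (10,89/7)]
4. After y ≤ 15: [(10,25/9) (15,35/9) (15,27/2) (11,13) (10,89/7)]
5. Canonical ring: [(10,25/9) (15,35/9) (15,27/2) (11,13) (10,89/7)]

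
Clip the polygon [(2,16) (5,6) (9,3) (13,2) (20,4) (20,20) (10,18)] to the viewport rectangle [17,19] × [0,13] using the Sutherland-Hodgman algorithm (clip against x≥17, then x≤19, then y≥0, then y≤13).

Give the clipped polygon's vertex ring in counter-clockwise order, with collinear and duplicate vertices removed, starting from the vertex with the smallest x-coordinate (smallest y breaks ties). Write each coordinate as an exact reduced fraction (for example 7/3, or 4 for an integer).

Clipped polygon: [(17,22/7) (19,26/7) (19,13) (17,13)]

1. After x ≥ 17: [(17,22/7) (20,4) (20,20) (17,97/5)]
2. After x ≤ 19: [(17,22/7) (19,26/7) (19,99/5) (17,97/5)]
3. After y ≥ 0: [(17,22/7) (19,26/7) (19,99/5) (17,97/5)]
4. After y ≤ 13: [(17,13) (17,22/7) (19,26/7) (19,13)]
5. Canonical ring: [(17,22/7) (19,26/7) (19,13) (17,13)]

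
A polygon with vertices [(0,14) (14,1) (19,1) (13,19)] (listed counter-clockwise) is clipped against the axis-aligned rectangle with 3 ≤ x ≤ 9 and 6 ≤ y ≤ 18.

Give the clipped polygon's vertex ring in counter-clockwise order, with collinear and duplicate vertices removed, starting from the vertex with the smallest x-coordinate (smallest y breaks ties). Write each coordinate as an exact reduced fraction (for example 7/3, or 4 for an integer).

Clipped polygon: [(3,157/14) (112/13,6) (9,6) (9,227/13) (3,197/13)]

1. After x ≥ 3: [(3,197/13) (3,157/14) (14,1) (19,1) (13,19)]
2. After x ≤ 9: [(9,227/13) (3,197/13) (3,157/14) (9,79/14)]
3. After y ≥ 6: [(9,6) (9,227/13) (3,197/13) (3,157/14) (112/13,6)]
4. After y ≤ 18: [(9,6) (9,227/13) (3,197/13) (3,157/14) (112/13,6)]
5. Canonical ring: [(3,157/14) (112/13,6) (9,6) (9,227/13) (3,197/13)]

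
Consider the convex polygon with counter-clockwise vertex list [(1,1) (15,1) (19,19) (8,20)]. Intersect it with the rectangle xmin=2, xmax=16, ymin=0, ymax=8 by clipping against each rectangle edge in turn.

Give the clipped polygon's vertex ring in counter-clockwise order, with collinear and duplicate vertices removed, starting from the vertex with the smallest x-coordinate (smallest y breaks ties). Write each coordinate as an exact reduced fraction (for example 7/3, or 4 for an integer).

1. After x ≥ 2: [(2,26/7) (2,1) (15,1) (19,19) (8,20)]
2. After x ≤ 16: [(2,26/7) (2,1) (15,1) (16,11/2) (16,212/11) (8,20)]
3. After y ≥ 0: [(2,26/7) (2,1) (15,1) (16,11/2) (16,212/11) (8,20)]
4. After y ≤ 8: [(68/19,8) (2,26/7) (2,1) (15,1) (16,11/2) (16,8)]
5. Canonical ring: [(2,1) (15,1) (16,11/2) (16,8) (68/19,8) (2,26/7)]

Clipped polygon: [(2,1) (15,1) (16,11/2) (16,8) (68/19,8) (2,26/7)]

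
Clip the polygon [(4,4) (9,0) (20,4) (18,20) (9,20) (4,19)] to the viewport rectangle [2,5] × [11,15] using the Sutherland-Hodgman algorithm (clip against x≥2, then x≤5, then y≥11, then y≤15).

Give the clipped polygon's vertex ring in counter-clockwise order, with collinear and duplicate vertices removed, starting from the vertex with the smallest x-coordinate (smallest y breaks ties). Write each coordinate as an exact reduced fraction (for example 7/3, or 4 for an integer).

1. After x ≥ 2: [(4,4) (9,0) (20,4) (18,20) (9,20) (4,19)]
2. After x ≤ 5: [(4,4) (5,16/5) (5,96/5) (4,19)]
3. After y ≥ 11: [(4,11) (5,11) (5,96/5) (4,19)]
4. After y ≤ 15: [(4,15) (4,11) (5,11) (5,15)]
5. Canonical ring: [(4,11) (5,11) (5,15) (4,15)]

Clipped polygon: [(4,11) (5,11) (5,15) (4,15)]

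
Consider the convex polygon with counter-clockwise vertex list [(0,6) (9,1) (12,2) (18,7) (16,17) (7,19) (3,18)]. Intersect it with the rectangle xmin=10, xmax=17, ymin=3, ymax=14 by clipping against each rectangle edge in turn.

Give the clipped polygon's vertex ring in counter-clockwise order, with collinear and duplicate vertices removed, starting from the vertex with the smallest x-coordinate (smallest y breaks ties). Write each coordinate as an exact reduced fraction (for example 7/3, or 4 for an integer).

1. After x ≥ 10: [(10,4/3) (12,2) (18,7) (16,17) (10,55/3)]
2. After x ≤ 17: [(10,4/3) (12,2) (17,37/6) (17,12) (16,17) (10,55/3)]
3. After y ≥ 3: [(10,3) (66/5,3) (17,37/6) (17,12) (16,17) (10,55/3)]
4. After y ≤ 14: [(10,14) (10,3) (66/5,3) (17,37/6) (17,12) (83/5,14)]
5. Canonical ring: [(10,3) (66/5,3) (17,37/6) (17,12) (83/5,14) (10,14)]

Clipped polygon: [(10,3) (66/5,3) (17,37/6) (17,12) (83/5,14) (10,14)]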